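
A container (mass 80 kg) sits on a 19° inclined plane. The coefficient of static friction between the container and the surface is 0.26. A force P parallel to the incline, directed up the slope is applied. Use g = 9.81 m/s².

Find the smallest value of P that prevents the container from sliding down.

The container tends to slide down (tan θ > μ_s), so at the point of impending slip friction acts up-slope at its limit: f = μ_s N.
P is parallel to the surface, so N = m g cos θ = 742 N.
Along the incline: P + μ_s N = m g sin θ, so P = 256 − 0.26×742 = 62.6 N.

P_min ≈ 62.6 N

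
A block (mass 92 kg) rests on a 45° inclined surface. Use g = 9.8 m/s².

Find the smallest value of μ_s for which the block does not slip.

At the slip threshold m g sin θ = μ_s m g cos θ, so μ_s,min = tan θ.
μ_s,min = tan 45° = 1.

μ_s,min ≈ 1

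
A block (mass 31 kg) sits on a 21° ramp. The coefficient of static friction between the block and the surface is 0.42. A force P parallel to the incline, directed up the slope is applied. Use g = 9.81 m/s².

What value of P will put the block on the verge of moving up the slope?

At impending motion up the slope, friction acts down-slope at its limit: f = μ_s N.
P is parallel to the surface, so N = m g cos θ = 284 N.
Along the incline: P = m g sin θ + μ_s N = 109 + 0.42×284 = 228 N.

P ≈ 228 N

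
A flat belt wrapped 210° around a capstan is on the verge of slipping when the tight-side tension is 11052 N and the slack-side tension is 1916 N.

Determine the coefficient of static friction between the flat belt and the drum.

T₂/T₁ = e^{μβ} → μ = ln(T₂/T₁)/β.
β = 210° = 3.665 rad.
μ = ln(11052/1916)/3.665 = ln(5.768)/3.665 = 0.478.

μ ≈ 0.478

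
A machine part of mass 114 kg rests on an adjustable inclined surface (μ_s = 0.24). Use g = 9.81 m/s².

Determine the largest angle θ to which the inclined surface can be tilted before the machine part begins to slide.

At the slip threshold, m g sin θ = μ_s · m g cos θ, so tan θ = μ_s.
θ_max = arctan(0.24) = 13.5°.

θ_max ≈ 13.5°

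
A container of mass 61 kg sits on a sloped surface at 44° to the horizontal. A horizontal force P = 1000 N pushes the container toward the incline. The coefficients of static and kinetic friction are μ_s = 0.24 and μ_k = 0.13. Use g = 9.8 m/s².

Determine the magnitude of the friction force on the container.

Normal direction: N = m g cos θ + P sin θ = 1125 N.
Along the incline, the net driving force (taking up-slope positive) is P cos θ − m g sin θ = 719.3 − 415.3 = 304.1 N, so equilibrium requires friction f = -304.1 N (down-slope).
The limit of static friction is μ_s N = 269.9 N.
The required 304.1 N exceeds the static limit, so the container slides up-slope and f = μ_k N = 0.13×1125 = 146 N.

f ≈ 146 N (down the incline)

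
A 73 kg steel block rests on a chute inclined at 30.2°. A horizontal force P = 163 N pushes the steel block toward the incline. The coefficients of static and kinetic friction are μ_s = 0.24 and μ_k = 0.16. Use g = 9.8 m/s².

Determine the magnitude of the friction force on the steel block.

f ≈ 112 N (up the incline)

Normal direction: N = m g cos θ + P sin θ = 700.3 N.
Along the incline, the net driving force (taking up-slope positive) is P cos θ − m g sin θ = 140.9 − 359.9 = -219 N, so equilibrium requires friction f = 219 N (up-slope).
Maximum static friction: μ_s N = 0.24 × 700.3 = 168.1 N.
|f_req| = 219 > 168.1 N → the steel block slides down the incline; f = μ_k N = 0.16 × 700.3 = 112 N.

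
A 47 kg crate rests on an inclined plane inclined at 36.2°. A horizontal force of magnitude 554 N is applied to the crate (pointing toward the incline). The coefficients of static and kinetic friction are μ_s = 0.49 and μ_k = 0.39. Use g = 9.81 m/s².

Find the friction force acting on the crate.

f ≈ 175 N (down the incline)

Normal direction: N = m g cos θ + P sin θ = 699.3 N.
Parallel to the incline: P cos θ − m g sin θ = 447.1 − 272.3 = 174.7 N; the friction needed to balance this is 174.7 N acting down the slope.
The limit of static friction is μ_s N = 342.6 N.
|f_req| = 174.7 ≤ 342.6 N → the crate is in equilibrium; friction equals the required value.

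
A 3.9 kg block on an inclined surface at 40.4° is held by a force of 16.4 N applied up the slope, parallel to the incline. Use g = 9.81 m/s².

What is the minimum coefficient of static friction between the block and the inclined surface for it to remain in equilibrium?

μ_s,min ≈ 0.288

N = m g cos θ = 29.14 N.
Friction must make up the shortfall along the incline: f = m g sin θ − P = 24.8 − 16.4 = 8.396 N.
At the threshold f = μ_s N, so μ_s,min = 8.396/29.14 = 0.288.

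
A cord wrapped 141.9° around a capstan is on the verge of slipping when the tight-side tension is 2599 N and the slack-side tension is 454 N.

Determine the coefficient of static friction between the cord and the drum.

T₂/T₁ = e^{μβ} → μ = ln(T₂/T₁)/β.
β = 141.9° = 2.477 rad.
μ = ln(2599/454)/2.477 = ln(5.725)/2.477 = 0.705.

μ ≈ 0.705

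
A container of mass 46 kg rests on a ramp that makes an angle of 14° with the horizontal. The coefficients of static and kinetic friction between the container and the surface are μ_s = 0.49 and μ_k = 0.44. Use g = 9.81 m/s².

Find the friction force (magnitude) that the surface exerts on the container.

Perpendicular to the surface, N = m g cos θ = 46·9.81·cos 14° = 437.9 N.
Along the slope the weight component is m g sin θ = 109.2 N; friction must supply exactly this, acting up-slope.
Static friction can supply at most μ_s N = 214.5 N.
Since |109.2| ≤ 214.5 N, no slip — friction simply equals what equilibrium demands.

f ≈ 109 N (up the incline)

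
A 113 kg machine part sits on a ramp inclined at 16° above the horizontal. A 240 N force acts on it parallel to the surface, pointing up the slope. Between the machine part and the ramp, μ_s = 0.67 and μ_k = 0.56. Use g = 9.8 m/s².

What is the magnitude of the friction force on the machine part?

f ≈ 65.2 N (up the incline)

Normal force: N = m g cos θ = 113 × 9.8 × cos 16° = 1065 N.
The friction needed for equilibrium is m g sin θ − P = 305.2 − 240 = 65.24 N, measured positive up-slope.
Maximum static friction available: μ_s N = 0.67 × 1065 = 713.2 N.
Since |65.24| ≤ 713.2 N, no slip — friction simply equals what equilibrium demands.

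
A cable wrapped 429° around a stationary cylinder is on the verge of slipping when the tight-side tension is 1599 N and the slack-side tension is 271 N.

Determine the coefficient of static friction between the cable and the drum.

μ ≈ 0.237

T₂/T₁ = e^{μβ} → μ = ln(T₂/T₁)/β.
β = 429° = 7.487 rad.
μ = ln(1599/271)/7.487 = ln(5.9)/7.487 = 0.237.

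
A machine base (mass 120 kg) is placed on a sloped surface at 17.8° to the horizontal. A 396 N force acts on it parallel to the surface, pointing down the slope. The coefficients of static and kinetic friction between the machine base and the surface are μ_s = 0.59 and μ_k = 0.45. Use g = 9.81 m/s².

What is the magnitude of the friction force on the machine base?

f ≈ 504 N (up the incline)

The normal reaction is N = m g cos θ = 1121 N.
The friction needed for equilibrium is m g sin θ + P = 359.9 + 396 = 755.9 N, measured positive up-slope.
Static friction can supply at most μ_s N = 661.3 N.
Since |755.9| > 661.3 N, static friction cannot hold it; the machine base slides down the incline and kinetic friction applies: f = μ_k N = 0.45 × 1121 = 504 N.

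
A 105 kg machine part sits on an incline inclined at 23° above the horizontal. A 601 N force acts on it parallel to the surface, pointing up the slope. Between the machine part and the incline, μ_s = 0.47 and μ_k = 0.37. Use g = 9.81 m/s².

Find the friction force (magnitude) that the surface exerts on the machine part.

f ≈ 199 N (down the incline)

The normal reaction is N = m g cos θ = 948.2 N.
Parallel to the incline, ΣF = 0 gives f = m g sin θ − P = 402.5 − 601 = -198.5 N (up-slope positive).
Static friction can supply at most μ_s N = 445.6 N.
Since |-198.5| ≤ 445.6 N, static friction is sufficient; f equals the required value, not μ_s N.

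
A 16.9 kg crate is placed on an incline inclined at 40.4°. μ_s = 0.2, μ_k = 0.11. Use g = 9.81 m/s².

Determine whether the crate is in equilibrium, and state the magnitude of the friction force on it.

N = m g cos θ = 126 N.
Down-slope weight component: m g sin θ = 107 N.
μ_s N = 25.3 N.
107 > 25.3 N, so it slides; kinetic friction f = μ_k N = 0.11×126 = 13.9 N.

f ≈ 13.9 N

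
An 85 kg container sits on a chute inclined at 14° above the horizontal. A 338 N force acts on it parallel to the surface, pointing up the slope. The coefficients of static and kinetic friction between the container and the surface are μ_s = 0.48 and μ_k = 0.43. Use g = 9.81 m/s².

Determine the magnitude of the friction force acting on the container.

f ≈ 136 N (down the incline)

Normal force: N = m g cos θ = 85 × 9.81 × cos 14° = 809.1 N.
Parallel to the incline, ΣF = 0 gives f = m g sin θ − P = 201.7 − 338 = -136.3 N (up-slope positive).
Static friction can supply at most μ_s N = 388.4 N.
Since |-136.3| ≤ 388.4 N, no slip — friction simply equals what equilibrium demands.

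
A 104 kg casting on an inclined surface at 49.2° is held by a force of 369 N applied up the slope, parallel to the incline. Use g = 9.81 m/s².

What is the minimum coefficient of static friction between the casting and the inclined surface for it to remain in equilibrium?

N = m g cos θ = 666.6 N.
Friction must make up the shortfall along the incline: f = m g sin θ − P = 772.3 − 369 = 403.3 N.
At the threshold f = μ_s N, so μ_s,min = 403.3/666.6 = 0.605.

μ_s,min ≈ 0.605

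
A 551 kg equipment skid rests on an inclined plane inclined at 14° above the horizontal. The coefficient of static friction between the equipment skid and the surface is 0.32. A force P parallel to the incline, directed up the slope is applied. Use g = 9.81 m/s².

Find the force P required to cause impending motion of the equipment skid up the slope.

At impending motion up the slope, friction acts down-slope at its limit: f = μ_s N.
P is parallel to the surface, so N = m g cos θ = 5240 N.
Along the incline: P = m g sin θ + μ_s N = 1310 + 0.32×5240 = 2990 N.

P ≈ 2990 N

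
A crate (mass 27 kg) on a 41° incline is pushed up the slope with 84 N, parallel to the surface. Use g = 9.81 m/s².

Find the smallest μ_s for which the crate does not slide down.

N = m g cos θ = 199.9 N.
Friction must make up the shortfall along the incline: f = m g sin θ − P = 173.8 − 84 = 89.77 N.
At the threshold f = μ_s N, so μ_s,min = 89.77/199.9 = 0.449.

μ_s,min ≈ 0.449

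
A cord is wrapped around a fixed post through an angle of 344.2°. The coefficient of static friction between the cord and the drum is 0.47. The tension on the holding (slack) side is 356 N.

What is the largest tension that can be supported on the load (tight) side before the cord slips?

At impending slip the capstan equation gives T₂/T₁ = e^{μβ} with β in radians.
β = 344.2° × π/180 = 6.007 rad.
e^{μβ} = e^{0.47×6.007} = 16.84.
T₂ = T₁ · e^{μβ} = 356 × 16.84 = 5990 N.

T_max ≈ 5990 N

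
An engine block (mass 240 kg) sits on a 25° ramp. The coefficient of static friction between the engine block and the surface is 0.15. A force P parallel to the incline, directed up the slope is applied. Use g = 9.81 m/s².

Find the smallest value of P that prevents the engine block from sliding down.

The engine block tends to slide down (tan θ > μ_s), so at the point of impending slip friction acts up-slope at its limit: f = μ_s N.
P is parallel to the surface, so N = m g cos θ = 2130 N.
Along the incline: P + μ_s N = m g sin θ, so P = 995 − 0.15×2130 = 675 N.

P_min ≈ 675 N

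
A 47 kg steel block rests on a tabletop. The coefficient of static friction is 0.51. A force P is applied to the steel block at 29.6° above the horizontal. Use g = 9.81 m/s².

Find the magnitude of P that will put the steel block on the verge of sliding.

P ≈ 210 N

N = m g − P sin α (the pull lifts the steel block).
At impending slip, P cos α = μ_s N = μ_s (m g − P sin α).
Solving: P (cos α + μ_s sin α) = μ_s m g → P = 0.51×461/(cos 29.6° + 0.51 sin 29.6°) = 235/1.121 = 210 N.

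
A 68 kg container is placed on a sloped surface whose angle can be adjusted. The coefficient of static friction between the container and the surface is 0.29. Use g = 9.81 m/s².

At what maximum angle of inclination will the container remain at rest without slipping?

At the slip threshold, m g sin θ = μ_s · m g cos θ, so tan θ = μ_s.
θ_max = arctan(0.29) = 16.2°.

θ_max ≈ 16.2°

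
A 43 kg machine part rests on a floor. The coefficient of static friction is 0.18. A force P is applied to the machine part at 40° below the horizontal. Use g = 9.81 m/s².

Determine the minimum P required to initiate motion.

P ≈ 117 N

N = m g + P sin α (the push presses the machine part into the floor).
At impending slip, P cos α = μ_s N = μ_s (m g + P sin α).
Solving: P (cos α − μ_s sin α) = μ_s m g → P = 0.18×422/(cos 40° − 0.18 sin 40°) = 75.9/0.6503 = 117 N.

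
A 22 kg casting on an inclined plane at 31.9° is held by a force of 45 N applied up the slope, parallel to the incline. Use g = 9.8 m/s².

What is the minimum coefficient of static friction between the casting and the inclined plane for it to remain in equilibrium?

N = m g cos θ = 183 N.
Friction must make up the shortfall along the incline: f = m g sin θ − P = 113.9 − 45 = 68.93 N.
At the threshold f = μ_s N, so μ_s,min = 68.93/183 = 0.377.

μ_s,min ≈ 0.377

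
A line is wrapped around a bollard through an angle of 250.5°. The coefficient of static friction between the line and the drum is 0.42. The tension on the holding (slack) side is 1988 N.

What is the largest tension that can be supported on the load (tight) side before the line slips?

At impending slip the capstan equation gives T₂/T₁ = e^{μβ} with β in radians.
β = 250.5° × π/180 = 4.372 rad.
e^{μβ} = e^{0.42×4.372} = 6.273.
T₂ = T₁ · e^{μβ} = 1988 × 6.273 = 12500 N.

T_max ≈ 12500 N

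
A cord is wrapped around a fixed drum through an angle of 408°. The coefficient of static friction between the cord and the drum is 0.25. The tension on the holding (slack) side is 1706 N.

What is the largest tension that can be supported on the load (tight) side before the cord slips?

At impending slip the capstan equation gives T₂/T₁ = e^{μβ} with β in radians.
β = 408° × π/180 = 7.121 rad.
e^{μβ} = e^{0.25×7.121} = 5.931.
T₂ = T₁ · e^{μβ} = 1706 × 5.931 = 10100 N.

T_max ≈ 10100 N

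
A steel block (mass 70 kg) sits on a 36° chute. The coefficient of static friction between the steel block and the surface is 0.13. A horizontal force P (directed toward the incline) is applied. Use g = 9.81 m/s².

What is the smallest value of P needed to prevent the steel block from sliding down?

P_min ≈ 374 N

The steel block tends to slide down (tan θ > μ_s), so at the point of impending slip friction acts up-slope at its limit: f = μ_s N.
Perpendicular to the incline: N = m g cos θ + P sin θ.
Along the incline: P cos θ + μ_s N = m g sin θ, i.e. P cos θ + μ_s (m g cos θ + P sin θ) = m g sin θ.
Solving, P (cos θ + μ_s sin θ) = m g (sin θ − μ_s cos θ), so P = 687×0.4826/0.8854 = 374 N.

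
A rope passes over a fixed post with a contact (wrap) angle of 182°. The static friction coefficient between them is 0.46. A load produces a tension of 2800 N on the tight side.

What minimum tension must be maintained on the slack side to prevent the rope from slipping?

T_min ≈ 649 N

Capstan equation at impending slip: T_tight/T_slack = e^{μβ}.
β = 182° = 3.176 rad; e^{μβ} = e^{0.46×3.176} = 4.311.
T_slack = T_tight / e^{μβ} = 2800 / 4.311 = 649 N.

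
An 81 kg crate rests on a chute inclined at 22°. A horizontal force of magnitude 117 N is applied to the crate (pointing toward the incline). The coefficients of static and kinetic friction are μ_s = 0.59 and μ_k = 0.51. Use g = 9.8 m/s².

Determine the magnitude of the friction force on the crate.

Resolve perpendicular to the incline: N = m g cos θ + P sin θ = 81×9.8×cos 22° + 117×sin 22° = 779.8 N.
Along the incline, the net driving force (taking up-slope positive) is P cos θ − m g sin θ = 108.5 − 297.4 = -188.9 N, so equilibrium requires friction f = 188.9 N (up-slope).
The limit of static friction is μ_s N = 460.1 N.
Since 188.9 N is within the 460.1 N limit, the crate stays put and friction is exactly 189 N.

f ≈ 189 N (up the incline)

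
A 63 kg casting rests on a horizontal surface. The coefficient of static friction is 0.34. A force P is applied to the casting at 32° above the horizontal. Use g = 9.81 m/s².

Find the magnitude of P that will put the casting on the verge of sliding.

N = m g − P sin α (the pull lifts the casting).
At impending slip, P cos α = μ_s N = μ_s (m g − P sin α).
Solving: P (cos α + μ_s sin α) = μ_s m g → P = 0.34×618/(cos 32° + 0.34 sin 32°) = 210/1.028 = 204 N.

P ≈ 204 N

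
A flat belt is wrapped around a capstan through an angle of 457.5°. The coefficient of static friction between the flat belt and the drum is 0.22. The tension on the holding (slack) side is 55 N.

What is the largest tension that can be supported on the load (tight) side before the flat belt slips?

T_max ≈ 319 N

At impending slip the capstan equation gives T₂/T₁ = e^{μβ} with β in radians.
β = 457.5° × π/180 = 7.985 rad.
e^{μβ} = e^{0.22×7.985} = 5.793.
T₂ = T₁ · e^{μβ} = 55 × 5.793 = 319 N.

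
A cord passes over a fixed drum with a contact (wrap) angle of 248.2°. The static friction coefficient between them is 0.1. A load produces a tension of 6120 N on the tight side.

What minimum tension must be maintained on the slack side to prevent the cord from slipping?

Capstan equation at impending slip: T_tight/T_slack = e^{μβ}.
β = 248.2° = 4.332 rad; e^{μβ} = e^{0.1×4.332} = 1.542.
T_slack = T_tight / e^{μβ} = 6120 / 1.542 = 3970 N.

T_min ≈ 3970 N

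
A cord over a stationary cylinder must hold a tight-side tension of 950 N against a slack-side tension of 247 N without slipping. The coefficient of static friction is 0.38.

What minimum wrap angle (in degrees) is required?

β_min ≈ 203°

T₂/T₁ = e^{μβ} → β = ln(T₂/T₁)/μ.
β = ln(950/247)/0.38 = 1.347/0.38 = 3.545 rad.
In degrees: β = 3.545 × 180/π = 203°.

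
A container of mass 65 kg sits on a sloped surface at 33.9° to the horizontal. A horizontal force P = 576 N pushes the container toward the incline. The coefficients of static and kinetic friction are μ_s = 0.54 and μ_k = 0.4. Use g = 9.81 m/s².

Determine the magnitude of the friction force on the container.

The horizontal push has a component P sin θ into the surface, so N = m g cos θ + P sin θ = 529.3 + 321.3 = 850.5 N.
Along the incline, the net driving force (taking up-slope positive) is P cos θ − m g sin θ = 478.1 − 355.6 = 122.4 N, so equilibrium requires friction f = -122.4 N (down-slope).
Maximum static friction: μ_s N = 0.54 × 850.5 = 459.3 N.
Since 122.4 N is within the 459.3 N limit, the container stays put and friction is exactly 122 N.

f ≈ 122 N (down the incline)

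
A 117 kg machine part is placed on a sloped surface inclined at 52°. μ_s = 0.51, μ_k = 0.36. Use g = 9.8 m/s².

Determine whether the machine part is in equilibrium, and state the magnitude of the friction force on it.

N = m g cos θ = 706 N.
Down-slope weight component: m g sin θ = 904 N.
μ_s N = 360 N.
904 > 360 N, so it slides; kinetic friction f = μ_k N = 0.36×706 = 254 N.

f ≈ 254 N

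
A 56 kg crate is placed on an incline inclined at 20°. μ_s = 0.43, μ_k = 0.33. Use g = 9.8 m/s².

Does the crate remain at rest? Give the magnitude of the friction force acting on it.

f ≈ 188 N

N = m g cos θ = 516 N.
Down-slope weight component: m g sin θ = 188 N.
μ_s N = 222 N.
188 ≤ 222 N, so it stays put; friction = 188 N.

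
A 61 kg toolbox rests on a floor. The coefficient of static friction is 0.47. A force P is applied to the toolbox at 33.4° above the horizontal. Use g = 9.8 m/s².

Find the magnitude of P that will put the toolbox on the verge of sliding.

N = m g − P sin α (the pull lifts the toolbox).
At impending slip, P cos α = μ_s N = μ_s (m g − P sin α).
Solving: P (cos α + μ_s sin α) = μ_s m g → P = 0.47×598/(cos 33.4° + 0.47 sin 33.4°) = 281/1.094 = 257 N.

P ≈ 257 N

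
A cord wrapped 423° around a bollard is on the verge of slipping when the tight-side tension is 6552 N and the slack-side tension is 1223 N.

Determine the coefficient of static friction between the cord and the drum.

T₂/T₁ = e^{μβ} → μ = ln(T₂/T₁)/β.
β = 423° = 7.383 rad.
μ = ln(6552/1223)/7.383 = ln(5.357)/7.383 = 0.227.

μ ≈ 0.227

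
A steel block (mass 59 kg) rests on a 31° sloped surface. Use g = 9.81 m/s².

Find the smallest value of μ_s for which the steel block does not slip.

At the slip threshold m g sin θ = μ_s m g cos θ, so μ_s,min = tan θ.
μ_s,min = tan 31° = 0.601.

μ_s,min ≈ 0.601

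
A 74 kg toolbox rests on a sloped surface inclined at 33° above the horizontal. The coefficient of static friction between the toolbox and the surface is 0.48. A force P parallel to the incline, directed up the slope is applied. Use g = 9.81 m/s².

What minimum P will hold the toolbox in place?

The toolbox tends to slide down (tan θ > μ_s), so at the point of impending slip friction acts up-slope at its limit: f = μ_s N.
P is parallel to the surface, so N = m g cos θ = 609 N.
Along the incline: P + μ_s N = m g sin θ, so P = 395 − 0.48×609 = 103 N.

P_min ≈ 103 N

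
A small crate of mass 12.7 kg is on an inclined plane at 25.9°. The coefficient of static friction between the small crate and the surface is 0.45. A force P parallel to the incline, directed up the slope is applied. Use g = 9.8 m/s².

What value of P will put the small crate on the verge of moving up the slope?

P ≈ 105 N

At impending motion up the slope, friction acts down-slope at its limit: f = μ_s N.
P is parallel to the surface, so N = m g cos θ = 112 N.
Along the incline: P = m g sin θ + μ_s N = 54.4 + 0.45×112 = 105 N.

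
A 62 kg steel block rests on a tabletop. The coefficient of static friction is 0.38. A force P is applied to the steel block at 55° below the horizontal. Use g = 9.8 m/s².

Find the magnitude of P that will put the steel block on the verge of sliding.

P ≈ 880 N

N = m g + P sin α (the push presses the steel block into the tabletop).
At impending slip, P cos α = μ_s N = μ_s (m g + P sin α).
Solving: P (cos α − μ_s sin α) = μ_s m g → P = 0.38×608/(cos 55° − 0.38 sin 55°) = 231/0.2623 = 880 N.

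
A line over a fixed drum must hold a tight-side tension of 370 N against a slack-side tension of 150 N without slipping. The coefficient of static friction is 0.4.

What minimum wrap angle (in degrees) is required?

T₂/T₁ = e^{μβ} → β = ln(T₂/T₁)/μ.
β = ln(370/150)/0.4 = 0.9029/0.4 = 2.257 rad.
In degrees: β = 2.257 × 180/π = 129°.

β_min ≈ 129°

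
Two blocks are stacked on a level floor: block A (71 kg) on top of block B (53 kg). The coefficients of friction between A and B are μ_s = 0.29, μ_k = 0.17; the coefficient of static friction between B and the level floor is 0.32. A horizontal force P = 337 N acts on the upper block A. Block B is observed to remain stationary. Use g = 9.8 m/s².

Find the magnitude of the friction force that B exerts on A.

f ≈ 118 N

Normal force at the A–B interface: N₁ = m_A g = 695.8 N.
So the A–B interface can sustain at most μ_s N₁ = 201.8 N of static friction.
Since P = 337 N > 201.8 N, A slides on B; the A–B friction is kinetic: f₁ = μ_k N₁ = 0.17×695.8 = 118 N.
B experiences an equal 118 N forward from A (third law). B is in equilibrium, so the floor supplies f₂ = 118 N of static friction (limit μ_s(m_A+m_B)g = 388.9 N, not exceeded).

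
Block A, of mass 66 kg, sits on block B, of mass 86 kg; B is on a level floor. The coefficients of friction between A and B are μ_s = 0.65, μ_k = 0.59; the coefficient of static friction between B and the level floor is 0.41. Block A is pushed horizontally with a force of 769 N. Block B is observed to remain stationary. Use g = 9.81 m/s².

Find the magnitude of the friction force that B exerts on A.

f ≈ 382 N

The normal force B exerts on A is simply A's weight, N₁ = 647.5 N.
Maximum static friction on A from B: μ_s N₁ = 0.65×647.5 = 420.8 N.
Since P = 769 N > 420.8 N, A slides on B; the A–B friction is kinetic: f₁ = μ_k N₁ = 0.59×647.5 = 382 N.
B experiences an equal 382 N forward from A (third law). B is in equilibrium, so the floor supplies f₂ = 382 N of static friction (limit μ_s(m_A+m_B)g = 611.4 N, not exceeded).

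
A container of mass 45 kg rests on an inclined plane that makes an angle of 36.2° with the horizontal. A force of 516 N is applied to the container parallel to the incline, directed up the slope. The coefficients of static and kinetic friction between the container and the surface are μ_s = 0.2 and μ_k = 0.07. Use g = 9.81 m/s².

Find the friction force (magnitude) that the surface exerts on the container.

The normal reaction is N = m g cos θ = 356.2 N.
Parallel to the incline, ΣF = 0 gives f = m g sin θ − P = 260.7 − 516 = -255.3 N (up-slope positive).
Maximum static friction available: μ_s N = 0.2 × 356.2 = 71.25 N.
Since |-255.3| > 71.25 N, static friction cannot hold it; the container slides up the incline and kinetic friction applies: f = μ_k N = 0.07 × 356.2 = 24.9 N.

f ≈ 24.9 N (down the incline)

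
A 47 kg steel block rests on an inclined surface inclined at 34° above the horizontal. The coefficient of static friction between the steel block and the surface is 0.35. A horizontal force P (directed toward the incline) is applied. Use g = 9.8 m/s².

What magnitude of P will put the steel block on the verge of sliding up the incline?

At impending motion up the slope, friction acts down-slope at its limit: f = μ_s N.
Perpendicular to the incline: N = m g cos θ + P sin θ.
Along the incline: P cos θ = m g sin θ + μ_s N = m g sin θ + μ_s (m g cos θ + P sin θ).
Solving, P (cos θ − μ_s sin θ) = m g (sin θ + μ_s cos θ), so P = 47×9.8×(sin 34° + 0.35 cos 34°)/(cos 34° − 0.35 sin 34°) = 461×0.8494/0.6333 = 618 N.

P ≈ 618 N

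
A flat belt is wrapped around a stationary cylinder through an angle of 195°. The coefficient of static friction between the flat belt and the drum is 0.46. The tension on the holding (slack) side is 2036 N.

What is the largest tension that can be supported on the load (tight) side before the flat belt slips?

T_max ≈ 9740 N

At impending slip the capstan equation gives T₂/T₁ = e^{μβ} with β in radians.
β = 195° × π/180 = 3.403 rad.
e^{μβ} = e^{0.46×3.403} = 4.785.
T₂ = T₁ · e^{μβ} = 2036 × 4.785 = 9740 N.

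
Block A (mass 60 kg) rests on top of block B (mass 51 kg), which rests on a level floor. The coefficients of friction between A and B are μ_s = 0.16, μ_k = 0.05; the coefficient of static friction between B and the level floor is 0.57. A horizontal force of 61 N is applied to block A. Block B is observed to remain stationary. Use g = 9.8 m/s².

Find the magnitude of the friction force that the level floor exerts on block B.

The normal force B exerts on A is simply A's weight, N₁ = 588 N.
Maximum static friction on A from B: μ_s N₁ = 0.16×588 = 94.08 N.
Since P = 61 N ≤ 94.08 N, A does not slip on B; friction on A equals P = 61 N.
By Newton's third law B feels 61 N forward from A. With B stationary, the floor's static friction on B balances it: f₂ = 61 N (well within μ_s(m_A+m_B)g = 620 N).

f ≈ 61 N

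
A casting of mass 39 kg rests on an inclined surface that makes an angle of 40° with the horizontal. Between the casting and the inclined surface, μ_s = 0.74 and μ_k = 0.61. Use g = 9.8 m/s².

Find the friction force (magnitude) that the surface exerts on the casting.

Perpendicular to the surface, N = m g cos θ = 39·9.8·cos 40° = 292.8 N.
Along the slope the weight component is m g sin θ = 245.7 N; friction must supply exactly this, acting up-slope.
Static friction can supply at most μ_s N = 216.7 N.
|245.7| exceeds 216.7 N, so the casting slips down-slope; friction is kinetic, f = μ_k N = 0.61×292.8 = 179 N.

f ≈ 179 N (up the incline)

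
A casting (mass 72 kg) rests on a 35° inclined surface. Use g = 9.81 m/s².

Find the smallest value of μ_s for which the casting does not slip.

At the slip threshold m g sin θ = μ_s m g cos θ, so μ_s,min = tan θ.
μ_s,min = tan 35° = 0.7.

μ_s,min ≈ 0.7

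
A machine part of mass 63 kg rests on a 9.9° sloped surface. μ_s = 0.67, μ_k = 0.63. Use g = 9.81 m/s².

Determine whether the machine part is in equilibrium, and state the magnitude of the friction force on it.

f ≈ 106 N

N = m g cos θ = 609 N.
Down-slope weight component: m g sin θ = 106 N.
μ_s N = 408 N.
106 ≤ 408 N, so it stays put; friction = 106 N.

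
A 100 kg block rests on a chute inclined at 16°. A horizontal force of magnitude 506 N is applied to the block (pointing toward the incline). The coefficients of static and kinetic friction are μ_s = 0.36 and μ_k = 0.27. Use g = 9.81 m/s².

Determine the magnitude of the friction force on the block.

Normal direction: N = m g cos θ + P sin θ = 1082 N.
Parallel to the incline: P cos θ − m g sin θ = 486.4 − 270.4 = 216 N; the friction needed to balance this is 216 N acting down the slope.
The limit of static friction is μ_s N = 389.7 N.
Since 216 N is within the 389.7 N limit, the block stays put and friction is exactly 216 N.

f ≈ 216 N (down the incline)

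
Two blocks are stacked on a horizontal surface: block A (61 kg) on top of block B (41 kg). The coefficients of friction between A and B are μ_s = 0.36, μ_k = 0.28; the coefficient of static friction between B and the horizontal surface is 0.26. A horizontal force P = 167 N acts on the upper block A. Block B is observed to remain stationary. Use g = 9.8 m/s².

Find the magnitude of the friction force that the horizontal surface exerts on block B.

f ≈ 167 N

The normal force B exerts on A is simply A's weight, N₁ = 597.8 N.
Maximum static friction on A from B: μ_s N₁ = 0.36×597.8 = 215.2 N.
P = 167 N is within that limit, so A and B move together (both at rest); the A–B friction is simply f₁ = P = 167 N.
B experiences an equal 167 N forward from A (third law). B is in equilibrium, so the floor supplies f₂ = 167 N of static friction (limit μ_s(m_A+m_B)g = 259.9 N, not exceeded).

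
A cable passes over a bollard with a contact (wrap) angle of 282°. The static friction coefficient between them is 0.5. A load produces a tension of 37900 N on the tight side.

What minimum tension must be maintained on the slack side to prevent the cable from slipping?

T_min ≈ 3240 N

Capstan equation at impending slip: T_tight/T_slack = e^{μβ}.
β = 282° = 4.922 rad; e^{μβ} = e^{0.5×4.922} = 11.72.
T_slack = T_tight / e^{μβ} = 37900 / 11.72 = 3240 N.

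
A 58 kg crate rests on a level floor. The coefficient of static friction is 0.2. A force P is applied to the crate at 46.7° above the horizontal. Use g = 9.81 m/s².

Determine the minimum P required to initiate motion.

P ≈ 137 N

N = m g − P sin α (the pull lifts the crate).
At impending slip, P cos α = μ_s N = μ_s (m g − P sin α).
Solving: P (cos α + μ_s sin α) = μ_s m g → P = 0.2×569/(cos 46.7° + 0.2 sin 46.7°) = 114/0.8314 = 137 N.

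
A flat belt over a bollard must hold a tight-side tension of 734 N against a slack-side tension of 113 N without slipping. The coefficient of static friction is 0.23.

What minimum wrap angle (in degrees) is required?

T₂/T₁ = e^{μβ} → β = ln(T₂/T₁)/μ.
β = ln(734/113)/0.23 = 1.871/0.23 = 8.135 rad.
In degrees: β = 8.135 × 180/π = 466°.

β_min ≈ 466°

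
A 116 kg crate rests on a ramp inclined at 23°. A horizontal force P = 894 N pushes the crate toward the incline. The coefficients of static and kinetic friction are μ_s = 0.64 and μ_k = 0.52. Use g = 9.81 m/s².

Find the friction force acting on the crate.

f ≈ 378 N (down the incline)

Normal direction: N = m g cos θ + P sin θ = 1397 N.
Along the incline, the net driving force (taking up-slope positive) is P cos θ − m g sin θ = 822.9 − 444.6 = 378.3 N, so equilibrium requires friction f = -378.3 N (down-slope).
The limit of static friction is μ_s N = 894 N.
Since 378.3 N is within the 894 N limit, the crate stays put and friction is exactly 378 N.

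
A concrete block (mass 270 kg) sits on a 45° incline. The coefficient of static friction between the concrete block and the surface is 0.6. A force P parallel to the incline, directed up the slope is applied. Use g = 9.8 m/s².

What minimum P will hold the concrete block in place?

P_min ≈ 748 N

The concrete block tends to slide down (tan θ > μ_s), so at the point of impending slip friction acts up-slope at its limit: f = μ_s N.
P is parallel to the surface, so N = m g cos θ = 1870 N.
Along the incline: P + μ_s N = m g sin θ, so P = 1870 − 0.6×1870 = 748 N.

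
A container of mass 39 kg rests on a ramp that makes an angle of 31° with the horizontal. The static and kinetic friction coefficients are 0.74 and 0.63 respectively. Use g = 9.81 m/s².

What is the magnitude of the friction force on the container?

Normal force: N = m g cos θ = 39 × 9.81 × cos 31° = 327.9 N.
For equilibrium along the incline, friction must balance the weight component: f = m g sin θ = 197 N up the slope.
Maximum static friction available: μ_s N = 0.74 × 327.9 = 242.7 N.
Since |197| ≤ 242.7 N, static friction is sufficient; f equals the required value, not μ_s N.

f ≈ 197 N (up the incline)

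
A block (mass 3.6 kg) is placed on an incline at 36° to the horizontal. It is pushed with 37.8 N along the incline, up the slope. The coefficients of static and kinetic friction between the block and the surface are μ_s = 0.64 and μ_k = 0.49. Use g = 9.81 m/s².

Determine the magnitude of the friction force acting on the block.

f ≈ 17 N (down the incline)

The normal reaction is N = m g cos θ = 28.57 N.
For equilibrium along the incline the friction force must supply f = m g sin θ − P = 20.76 − 37.8 = -17.04 N (positive meaning up-slope).
Static friction can supply at most μ_s N = 18.29 N.
Since |-17.04| ≤ 18.29 N, no slip — friction simply equals what equilibrium demands.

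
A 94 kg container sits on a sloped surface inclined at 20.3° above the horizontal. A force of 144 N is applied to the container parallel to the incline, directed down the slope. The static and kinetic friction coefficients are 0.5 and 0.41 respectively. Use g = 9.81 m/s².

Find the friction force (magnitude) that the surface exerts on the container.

The normal reaction is N = m g cos θ = 864.9 N.
For equilibrium along the incline the friction force must supply f = m g sin θ + P = 319.9 + 144 = 463.9 N (positive meaning up-slope).
Static friction can supply at most μ_s N = 432.4 N.
Since |463.9| > 432.4 N, static friction cannot hold it; the container slides down the incline and kinetic friction applies: f = μ_k N = 0.41 × 864.9 = 355 N.

f ≈ 355 N (up the incline)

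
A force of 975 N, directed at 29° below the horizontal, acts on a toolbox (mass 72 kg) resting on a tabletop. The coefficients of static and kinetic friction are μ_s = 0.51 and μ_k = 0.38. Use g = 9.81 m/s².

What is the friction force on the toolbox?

f ≈ 448 N

N = m g + P sin α = 706.3 + 975×sin 29° = 1179 N.
For equilibrium, f = P cos α = 975×cos 29° = 852.8 N.
The static-friction limit is μ_s N = 601.3 N.
852.8 > 601.3 N → the toolbox slides; f = μ_k N = 0.38×1179 = 448 N.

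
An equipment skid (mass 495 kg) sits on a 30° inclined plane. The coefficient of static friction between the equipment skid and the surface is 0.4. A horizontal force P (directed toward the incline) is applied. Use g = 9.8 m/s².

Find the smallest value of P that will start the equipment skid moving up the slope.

P ≈ 6160 N

At impending motion up the slope, friction acts down-slope at its limit: f = μ_s N.
Perpendicular to the incline: N = m g cos θ + P sin θ.
Along the incline: P cos θ = m g sin θ + μ_s N = m g sin θ + μ_s (m g cos θ + P sin θ).
Solving, P (cos θ − μ_s sin θ) = m g (sin θ + μ_s cos θ), so P = 495×9.8×(sin 30° + 0.4 cos 30°)/(cos 30° − 0.4 sin 30°) = 4850×0.8464/0.666 = 6160 N.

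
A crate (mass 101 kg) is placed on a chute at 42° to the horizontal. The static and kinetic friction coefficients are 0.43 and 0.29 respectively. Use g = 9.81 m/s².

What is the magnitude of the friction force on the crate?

f ≈ 214 N (up the incline)

Normal force: N = m g cos θ = 101 × 9.81 × cos 42° = 736.3 N.
For equilibrium along the incline, friction must balance the weight component: f = m g sin θ = 663 N up the slope.
Static friction can supply at most μ_s N = 316.6 N.
|663| exceeds 316.6 N, so the crate slips down-slope; friction is kinetic, f = μ_k N = 0.29×736.3 = 214 N.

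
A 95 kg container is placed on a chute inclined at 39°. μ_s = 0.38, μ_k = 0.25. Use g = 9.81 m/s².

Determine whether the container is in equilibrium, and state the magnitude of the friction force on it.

N = m g cos θ = 724 N.
Down-slope weight component: m g sin θ = 586 N.
μ_s N = 275 N.
586 > 275 N, so it slides; kinetic friction f = μ_k N = 0.25×724 = 181 N.

f ≈ 181 N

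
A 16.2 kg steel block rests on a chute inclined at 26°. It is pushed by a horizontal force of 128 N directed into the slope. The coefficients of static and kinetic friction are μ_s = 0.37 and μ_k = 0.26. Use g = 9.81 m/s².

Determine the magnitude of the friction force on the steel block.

The horizontal push has a component P sin θ into the surface, so N = m g cos θ + P sin θ = 142.8 + 56.11 = 198.9 N.
Parallel to the incline: P cos θ − m g sin θ = 115 − 69.67 = 45.38 N; the friction needed to balance this is 45.38 N acting down the slope.
The limit of static friction is μ_s N = 73.61 N.
Since 45.38 N is within the 73.61 N limit, the steel block stays put and friction is exactly 45.4 N.

f ≈ 45.4 N (down the incline)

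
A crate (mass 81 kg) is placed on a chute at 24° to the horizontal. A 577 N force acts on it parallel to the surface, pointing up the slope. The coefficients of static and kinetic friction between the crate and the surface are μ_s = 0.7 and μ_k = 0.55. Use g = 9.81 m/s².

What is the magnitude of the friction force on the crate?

f ≈ 254 N (down the incline)

Perpendicular to the surface, N = m g cos θ = 81·9.81·cos 24° = 725.9 N.
For equilibrium along the incline the friction force must supply f = m g sin θ − P = 323.2 − 577 = -253.8 N (positive meaning up-slope).
The static-friction ceiling is μ_s N = 0.7 × 725.9 = 508.1 N.
Since |-253.8| ≤ 508.1 N, no slip — friction simply equals what equilibrium demands.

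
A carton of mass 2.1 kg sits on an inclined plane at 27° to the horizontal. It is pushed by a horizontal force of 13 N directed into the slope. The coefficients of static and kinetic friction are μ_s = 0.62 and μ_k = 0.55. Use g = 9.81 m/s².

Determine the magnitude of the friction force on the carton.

f ≈ 2.23 N (down the incline)

Normal direction: N = m g cos θ + P sin θ = 24.26 N.
Along the incline, the net driving force (taking up-slope positive) is P cos θ − m g sin θ = 11.58 − 9.353 = 2.23 N, so equilibrium requires friction f = -2.23 N (down-slope).
Maximum static friction: μ_s N = 0.62 × 24.26 = 15.04 N.
Since 2.23 N is within the 15.04 N limit, the carton stays put and friction is exactly 2.23 N.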